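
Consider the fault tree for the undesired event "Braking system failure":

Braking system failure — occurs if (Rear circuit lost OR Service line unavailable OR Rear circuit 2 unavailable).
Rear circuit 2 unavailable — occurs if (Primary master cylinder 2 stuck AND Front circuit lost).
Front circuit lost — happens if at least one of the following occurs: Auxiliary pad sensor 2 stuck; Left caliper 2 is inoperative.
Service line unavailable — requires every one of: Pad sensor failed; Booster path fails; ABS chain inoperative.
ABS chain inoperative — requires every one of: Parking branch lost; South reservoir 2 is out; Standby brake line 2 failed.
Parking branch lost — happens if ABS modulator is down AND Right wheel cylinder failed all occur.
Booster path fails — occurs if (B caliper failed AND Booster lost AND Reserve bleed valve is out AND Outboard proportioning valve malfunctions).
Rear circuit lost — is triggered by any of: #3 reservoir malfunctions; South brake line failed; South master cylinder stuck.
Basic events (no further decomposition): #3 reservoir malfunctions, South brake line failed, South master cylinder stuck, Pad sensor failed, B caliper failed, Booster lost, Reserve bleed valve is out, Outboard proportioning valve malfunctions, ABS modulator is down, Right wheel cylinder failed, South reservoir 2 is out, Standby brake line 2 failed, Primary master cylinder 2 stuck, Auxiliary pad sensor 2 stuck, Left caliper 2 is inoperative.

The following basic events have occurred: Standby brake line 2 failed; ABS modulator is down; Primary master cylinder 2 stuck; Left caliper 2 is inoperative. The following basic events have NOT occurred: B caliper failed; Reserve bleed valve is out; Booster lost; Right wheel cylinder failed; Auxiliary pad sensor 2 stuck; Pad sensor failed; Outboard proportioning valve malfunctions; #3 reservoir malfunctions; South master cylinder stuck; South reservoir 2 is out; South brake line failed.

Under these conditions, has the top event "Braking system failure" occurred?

Rear circuit lost [OR]: #3 reservoir malfunctions=not, South brake line failed=not, South master cylinder stuck=not → no input occurs → does not occur.
Booster path fails [AND]: B caliper failed=not, Booster lost=not, Reserve bleed valve is out=not, Outboard proportioning valve malfunctions=not → not all inputs occur → does not occur.
Parking branch lost [AND]: ABS modulator is down=occurs, Right wheel cylinder failed=not → not all inputs occur → does not occur.
ABS chain inoperative [AND]: Parking branch lost=not, South reservoir 2 is out=not, Standby brake line 2 failed=occurs → not all inputs occur → does not occur.
Service line unavailable [AND]: Pad sensor failed=not, Booster path fails=not, ABS chain inoperative=not → not all inputs occur → does not occur.
Front circuit lost [OR]: Auxiliary pad sensor 2 stuck=not, Left caliper 2 is inoperative=occurs → at least one input occurs → occurs.
Rear circuit 2 unavailable [AND]: Primary master cylinder 2 stuck=occurs, Front circuit lost=occurs → all inputs occur → occurs.
Braking system failure [OR]: Rear circuit lost=not, Service line unavailable=not, Rear circuit 2 unavailable=occurs → at least one input occurs → occurs.

Yes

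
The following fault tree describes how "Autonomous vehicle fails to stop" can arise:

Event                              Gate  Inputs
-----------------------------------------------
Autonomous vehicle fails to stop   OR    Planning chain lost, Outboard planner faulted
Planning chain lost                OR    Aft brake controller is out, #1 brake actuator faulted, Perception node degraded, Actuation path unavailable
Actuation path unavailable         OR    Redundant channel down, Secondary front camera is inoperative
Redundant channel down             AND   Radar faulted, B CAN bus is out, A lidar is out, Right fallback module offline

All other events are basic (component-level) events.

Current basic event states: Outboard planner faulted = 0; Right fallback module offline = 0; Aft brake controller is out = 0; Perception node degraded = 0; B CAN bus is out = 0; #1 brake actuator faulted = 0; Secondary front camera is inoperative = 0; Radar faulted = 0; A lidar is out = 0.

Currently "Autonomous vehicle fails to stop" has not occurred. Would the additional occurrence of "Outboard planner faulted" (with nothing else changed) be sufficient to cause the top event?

Yes

Counterfactual: set "Outboard planner faulted" to occurred.
Redundant channel down [AND]: Radar faulted=not, B CAN bus is out=not, A lidar is out=not, Right fallback module offline=not → not all inputs occur → does not occur.
Actuation path unavailable [OR]: Redundant channel down=not, Secondary front camera is inoperative=not → no input occurs → does not occur.
Planning chain lost [OR]: Aft brake controller is out=not, #1 brake actuator faulted=not, Perception node degraded=not, Actuation path unavailable=not → no input occurs → does not occur.
Autonomous vehicle fails to stop [OR]: Planning chain lost=not, Outboard planner faulted=occurs → at least one input occurs → occurs.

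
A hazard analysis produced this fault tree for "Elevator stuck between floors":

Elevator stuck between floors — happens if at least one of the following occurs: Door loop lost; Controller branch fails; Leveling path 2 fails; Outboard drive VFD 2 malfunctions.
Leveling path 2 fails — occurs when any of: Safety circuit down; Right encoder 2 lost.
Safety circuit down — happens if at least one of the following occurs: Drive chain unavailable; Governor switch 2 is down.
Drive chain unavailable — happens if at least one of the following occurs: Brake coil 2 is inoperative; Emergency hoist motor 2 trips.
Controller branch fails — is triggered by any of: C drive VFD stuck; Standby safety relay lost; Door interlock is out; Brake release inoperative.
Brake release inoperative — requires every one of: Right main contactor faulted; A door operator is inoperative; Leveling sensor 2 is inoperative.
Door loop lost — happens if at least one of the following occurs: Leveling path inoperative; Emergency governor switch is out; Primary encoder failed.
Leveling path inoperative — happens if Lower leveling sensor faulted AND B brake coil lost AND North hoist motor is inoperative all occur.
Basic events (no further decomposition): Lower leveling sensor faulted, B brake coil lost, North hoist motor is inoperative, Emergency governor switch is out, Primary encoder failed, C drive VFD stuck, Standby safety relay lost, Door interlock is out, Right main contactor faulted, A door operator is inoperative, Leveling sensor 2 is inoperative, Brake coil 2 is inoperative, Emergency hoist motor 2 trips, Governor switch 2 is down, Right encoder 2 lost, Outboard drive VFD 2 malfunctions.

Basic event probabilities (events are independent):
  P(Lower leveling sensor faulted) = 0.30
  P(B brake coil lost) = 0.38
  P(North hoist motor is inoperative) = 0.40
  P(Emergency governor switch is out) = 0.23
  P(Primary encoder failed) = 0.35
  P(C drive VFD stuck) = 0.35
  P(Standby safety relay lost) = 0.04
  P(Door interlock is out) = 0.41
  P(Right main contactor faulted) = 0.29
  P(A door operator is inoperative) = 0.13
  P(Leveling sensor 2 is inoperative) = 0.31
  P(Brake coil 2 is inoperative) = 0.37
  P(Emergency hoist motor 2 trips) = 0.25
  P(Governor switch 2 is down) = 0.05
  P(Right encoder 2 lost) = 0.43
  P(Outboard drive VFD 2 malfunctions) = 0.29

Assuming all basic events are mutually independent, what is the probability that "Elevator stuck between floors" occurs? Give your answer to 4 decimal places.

P(Leveling path inoperative) [AND] = 0.30 × 0.38 × 0.40 = 0.045600
P(Door loop lost) [OR] = 1 − (1−0.045600) × (1−0.23) × (1−0.35) = 0.522323
P(Brake release inoperative) [AND] = 0.29 × 0.13 × 0.31 = 0.011687
P(Controller branch fails) [OR] = 1 − (1−0.35) × (1−0.04) × (1−0.41) × (1−0.011687) = 0.636143
P(Drive chain unavailable) [OR] = 1 − (1−0.37) × (1−0.25) = 0.527500
P(Safety circuit down) [OR] = 1 − (1−0.527500) × (1−0.05) = 0.551125
P(Leveling path 2 fails) [OR] = 1 − (1−0.551125) × (1−0.43) = 0.744141
P(Elevator stuck between floors) [OR] = 1 − (1−0.522323) × (1−0.636143) × (1−0.744141) × (1−0.29) = 0.968426
Rounded to 4 decimal places: P(Elevator stuck between floors) ≈ 0.9684.

0.9684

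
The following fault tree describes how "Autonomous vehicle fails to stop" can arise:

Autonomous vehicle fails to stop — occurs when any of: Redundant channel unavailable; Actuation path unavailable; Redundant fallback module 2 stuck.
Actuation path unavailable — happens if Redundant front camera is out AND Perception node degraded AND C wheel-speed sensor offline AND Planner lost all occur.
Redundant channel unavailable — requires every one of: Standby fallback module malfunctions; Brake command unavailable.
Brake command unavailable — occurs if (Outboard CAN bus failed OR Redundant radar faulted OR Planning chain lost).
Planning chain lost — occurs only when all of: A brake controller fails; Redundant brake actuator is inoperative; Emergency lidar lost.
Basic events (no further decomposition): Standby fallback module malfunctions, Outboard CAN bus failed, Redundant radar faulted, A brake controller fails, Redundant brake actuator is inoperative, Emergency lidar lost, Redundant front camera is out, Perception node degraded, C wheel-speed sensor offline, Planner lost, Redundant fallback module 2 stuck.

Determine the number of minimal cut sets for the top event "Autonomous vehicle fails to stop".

5

Planning chain lost [AND]: one cut set from each child combined → 1 × 1 × 1 = 1 cut set(s).
Brake command unavailable [OR]: union of children's cut sets → 3 cut set(s).
Redundant channel unavailable [AND]: one cut set from each child combined → 1 × 3 = 3 cut set(s).
Actuation path unavailable [AND]: one cut set from each child combined → 1 × 1 × 1 × 1 = 1 cut set(s).
Autonomous vehicle fails to stop [OR]: union of children's cut sets → 5 cut set(s).
Minimal cut sets: {Outboard CAN bus failed, Standby fallback module malfunctions}; {Redundant radar faulted, Standby fallback module malfunctions}; {A brake controller fails, Emergency lidar lost, Redundant brake actuator is inoperative, Standby fallback module malfunctions}; {C wheel-speed sensor offline, Perception node degraded, Planner lost, Redundant front camera is out}; {Redundant fallback module 2 stuck}.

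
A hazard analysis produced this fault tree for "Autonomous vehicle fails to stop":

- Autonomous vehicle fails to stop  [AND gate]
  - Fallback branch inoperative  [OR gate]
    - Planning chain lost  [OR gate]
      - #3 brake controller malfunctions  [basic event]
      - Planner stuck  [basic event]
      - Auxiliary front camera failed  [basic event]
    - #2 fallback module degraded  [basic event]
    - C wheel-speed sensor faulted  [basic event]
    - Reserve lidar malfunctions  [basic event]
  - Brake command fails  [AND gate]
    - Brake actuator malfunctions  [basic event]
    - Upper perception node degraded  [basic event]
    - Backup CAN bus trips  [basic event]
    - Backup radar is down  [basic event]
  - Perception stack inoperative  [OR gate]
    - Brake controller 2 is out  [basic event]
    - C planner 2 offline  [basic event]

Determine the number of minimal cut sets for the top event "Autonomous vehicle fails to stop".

Planning chain lost [OR]: union of children's cut sets → 3 cut set(s).
Fallback branch inoperative [OR]: union of children's cut sets → 6 cut set(s).
Brake command fails [AND]: one cut set from each child combined → 1 × 1 × 1 × 1 = 1 cut set(s).
Perception stack inoperative [OR]: union of children's cut sets → 2 cut set(s).
Autonomous vehicle fails to stop [AND]: one cut set from each child combined → 6 × 1 × 2 = 12 cut set(s).

12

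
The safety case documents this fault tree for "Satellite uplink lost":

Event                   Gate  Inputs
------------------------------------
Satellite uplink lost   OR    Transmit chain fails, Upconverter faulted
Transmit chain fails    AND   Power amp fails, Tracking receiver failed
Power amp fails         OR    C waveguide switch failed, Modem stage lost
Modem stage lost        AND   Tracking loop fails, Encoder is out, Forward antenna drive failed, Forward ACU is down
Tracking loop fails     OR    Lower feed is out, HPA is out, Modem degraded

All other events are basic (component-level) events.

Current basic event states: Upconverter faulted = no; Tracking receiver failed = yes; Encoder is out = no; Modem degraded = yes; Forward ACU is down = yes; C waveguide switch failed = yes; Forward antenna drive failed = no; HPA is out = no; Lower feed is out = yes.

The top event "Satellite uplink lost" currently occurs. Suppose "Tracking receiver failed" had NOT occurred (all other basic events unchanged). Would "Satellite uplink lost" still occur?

No

Counterfactual: set "Tracking receiver failed" to not occurred.
Tracking loop fails [OR]: Lower feed is out=occurs, HPA is out=not, Modem degraded=occurs → at least one input occurs → occurs.
Modem stage lost [AND]: Tracking loop fails=occurs, Encoder is out=not, Forward antenna drive failed=not, Forward ACU is down=occurs → not all inputs occur → does not occur.
Power amp fails [OR]: C waveguide switch failed=occurs, Modem stage lost=not → at least one input occurs → occurs.
Transmit chain fails [AND]: Power amp fails=occurs, Tracking receiver failed=not → not all inputs occur → does not occur.
Satellite uplink lost [OR]: Transmit chain fails=not, Upconverter faulted=not → no input occurs → does not occur.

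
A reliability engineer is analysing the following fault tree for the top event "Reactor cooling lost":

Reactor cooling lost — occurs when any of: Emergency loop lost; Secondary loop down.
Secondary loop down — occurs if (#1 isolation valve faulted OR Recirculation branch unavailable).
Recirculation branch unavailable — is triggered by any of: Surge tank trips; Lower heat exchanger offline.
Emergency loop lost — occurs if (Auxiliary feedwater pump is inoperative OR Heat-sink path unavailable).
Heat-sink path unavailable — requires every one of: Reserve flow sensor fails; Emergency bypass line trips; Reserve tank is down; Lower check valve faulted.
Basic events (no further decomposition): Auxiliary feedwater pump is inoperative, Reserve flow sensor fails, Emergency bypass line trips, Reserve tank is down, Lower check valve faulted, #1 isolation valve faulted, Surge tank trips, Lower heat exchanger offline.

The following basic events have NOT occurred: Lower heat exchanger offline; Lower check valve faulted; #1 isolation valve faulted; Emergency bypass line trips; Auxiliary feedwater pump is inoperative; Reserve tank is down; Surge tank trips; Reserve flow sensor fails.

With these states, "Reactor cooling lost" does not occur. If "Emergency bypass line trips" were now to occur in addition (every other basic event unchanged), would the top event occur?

Counterfactual: set "Emergency bypass line trips" to occurred.
Heat-sink path unavailable [AND]: Reserve flow sensor fails=not, Emergency bypass line trips=occurs, Reserve tank is down=not, Lower check valve faulted=not → not all inputs occur → does not occur.
Emergency loop lost [OR]: Auxiliary feedwater pump is inoperative=not, Heat-sink path unavailable=not → no input occurs → does not occur.
Recirculation branch unavailable [OR]: Surge tank trips=not, Lower heat exchanger offline=not → no input occurs → does not occur.
Secondary loop down [OR]: #1 isolation valve faulted=not, Recirculation branch unavailable=not → no input occurs → does not occur.
Reactor cooling lost [OR]: Emergency loop lost=not, Secondary loop down=not → no input occurs → does not occur.

No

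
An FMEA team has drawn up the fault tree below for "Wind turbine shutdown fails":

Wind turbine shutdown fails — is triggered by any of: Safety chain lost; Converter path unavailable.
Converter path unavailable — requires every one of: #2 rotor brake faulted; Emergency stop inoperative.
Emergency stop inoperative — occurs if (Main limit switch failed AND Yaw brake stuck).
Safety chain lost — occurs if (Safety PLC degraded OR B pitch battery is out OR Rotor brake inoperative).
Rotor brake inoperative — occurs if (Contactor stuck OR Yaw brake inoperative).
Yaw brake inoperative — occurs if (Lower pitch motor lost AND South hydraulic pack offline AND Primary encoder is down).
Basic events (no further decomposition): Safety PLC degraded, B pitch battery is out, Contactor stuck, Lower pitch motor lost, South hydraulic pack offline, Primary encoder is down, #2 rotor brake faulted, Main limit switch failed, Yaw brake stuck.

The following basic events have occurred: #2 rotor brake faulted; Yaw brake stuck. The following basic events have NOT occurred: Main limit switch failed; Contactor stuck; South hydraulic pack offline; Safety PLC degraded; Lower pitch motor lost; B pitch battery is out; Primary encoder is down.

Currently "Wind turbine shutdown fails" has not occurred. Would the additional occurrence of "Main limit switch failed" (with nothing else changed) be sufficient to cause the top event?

Yes

Counterfactual: set "Main limit switch failed" to occurred.
Yaw brake inoperative [AND]: Lower pitch motor lost=not, South hydraulic pack offline=not, Primary encoder is down=not → not all inputs occur → does not occur.
Rotor brake inoperative [OR]: Contactor stuck=not, Yaw brake inoperative=not → no input occurs → does not occur.
Safety chain lost [OR]: Safety PLC degraded=not, B pitch battery is out=not, Rotor brake inoperative=not → no input occurs → does not occur.
Emergency stop inoperative [AND]: Main limit switch failed=occurs, Yaw brake stuck=occurs → all inputs occur → occurs.
Converter path unavailable [AND]: #2 rotor brake faulted=occurs, Emergency stop inoperative=occurs → all inputs occur → occurs.
Wind turbine shutdown fails [OR]: Safety chain lost=not, Converter path unavailable=occurs → at least one input occurs → occurs.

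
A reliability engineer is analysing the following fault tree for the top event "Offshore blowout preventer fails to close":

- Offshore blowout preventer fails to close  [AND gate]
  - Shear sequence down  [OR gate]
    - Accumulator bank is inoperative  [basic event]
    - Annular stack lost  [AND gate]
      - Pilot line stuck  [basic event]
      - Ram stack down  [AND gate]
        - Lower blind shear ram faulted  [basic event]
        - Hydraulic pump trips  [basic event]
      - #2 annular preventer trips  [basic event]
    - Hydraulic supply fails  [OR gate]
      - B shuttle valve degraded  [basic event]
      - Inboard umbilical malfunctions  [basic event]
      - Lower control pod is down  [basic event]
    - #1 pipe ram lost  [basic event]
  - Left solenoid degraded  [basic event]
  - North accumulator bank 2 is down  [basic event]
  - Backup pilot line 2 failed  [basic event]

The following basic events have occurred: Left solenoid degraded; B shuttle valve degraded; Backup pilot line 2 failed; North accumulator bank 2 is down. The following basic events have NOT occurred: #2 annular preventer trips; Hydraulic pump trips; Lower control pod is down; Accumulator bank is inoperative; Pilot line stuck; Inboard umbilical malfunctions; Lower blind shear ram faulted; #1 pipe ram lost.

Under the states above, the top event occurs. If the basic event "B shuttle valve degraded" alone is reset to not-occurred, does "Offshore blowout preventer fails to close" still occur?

No

Counterfactual: set "B shuttle valve degraded" to not occurred.
Ram stack down [AND]: Lower blind shear ram faulted=not, Hydraulic pump trips=not → not all inputs occur → does not occur.
Annular stack lost [AND]: Pilot line stuck=not, Ram stack down=not, #2 annular preventer trips=not → not all inputs occur → does not occur.
Hydraulic supply fails [OR]: B shuttle valve degraded=not, Inboard umbilical malfunctions=not, Lower control pod is down=not → no input occurs → does not occur.
Shear sequence down [OR]: Accumulator bank is inoperative=not, Annular stack lost=not, Hydraulic supply fails=not, #1 pipe ram lost=not → no input occurs → does not occur.
Offshore blowout preventer fails to close [AND]: Shear sequence down=not, Left solenoid degraded=occurs, North accumulator bank 2 is down=occurs, Backup pilot line 2 failed=occurs → not all inputs occur → does not occur.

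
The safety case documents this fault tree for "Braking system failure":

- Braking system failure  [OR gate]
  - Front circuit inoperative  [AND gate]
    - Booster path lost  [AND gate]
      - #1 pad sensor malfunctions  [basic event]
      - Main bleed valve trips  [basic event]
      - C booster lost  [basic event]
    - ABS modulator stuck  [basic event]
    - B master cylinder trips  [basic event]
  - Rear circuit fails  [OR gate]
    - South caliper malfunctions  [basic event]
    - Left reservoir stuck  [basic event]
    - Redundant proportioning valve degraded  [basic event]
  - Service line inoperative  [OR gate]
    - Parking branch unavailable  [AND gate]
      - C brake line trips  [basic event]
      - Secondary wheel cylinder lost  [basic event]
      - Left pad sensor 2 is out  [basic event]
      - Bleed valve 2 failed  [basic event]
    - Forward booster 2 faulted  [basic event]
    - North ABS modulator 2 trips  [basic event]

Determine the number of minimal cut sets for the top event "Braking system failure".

7

Booster path lost [AND]: one cut set from each child combined → 1 × 1 × 1 = 1 cut set(s).
Front circuit inoperative [AND]: one cut set from each child combined → 1 × 1 × 1 = 1 cut set(s).
Rear circuit fails [OR]: union of children's cut sets → 3 cut set(s).
Parking branch unavailable [AND]: one cut set from each child combined → 1 × 1 × 1 × 1 = 1 cut set(s).
Service line inoperative [OR]: union of children's cut sets → 3 cut set(s).
Braking system failure [OR]: union of children's cut sets → 7 cut set(s).
Minimal cut sets: {#1 pad sensor malfunctions, ABS modulator stuck, B master cylinder trips, C booster lost, Main bleed valve trips}; {South caliper malfunctions}; {Left reservoir stuck}; {Redundant proportioning valve degraded}; {Bleed valve 2 failed, C brake line trips, Left pad sensor 2 is out, Secondary wheel cylinder lost}; {Forward booster 2 faulted}; {North ABS modulator 2 trips}.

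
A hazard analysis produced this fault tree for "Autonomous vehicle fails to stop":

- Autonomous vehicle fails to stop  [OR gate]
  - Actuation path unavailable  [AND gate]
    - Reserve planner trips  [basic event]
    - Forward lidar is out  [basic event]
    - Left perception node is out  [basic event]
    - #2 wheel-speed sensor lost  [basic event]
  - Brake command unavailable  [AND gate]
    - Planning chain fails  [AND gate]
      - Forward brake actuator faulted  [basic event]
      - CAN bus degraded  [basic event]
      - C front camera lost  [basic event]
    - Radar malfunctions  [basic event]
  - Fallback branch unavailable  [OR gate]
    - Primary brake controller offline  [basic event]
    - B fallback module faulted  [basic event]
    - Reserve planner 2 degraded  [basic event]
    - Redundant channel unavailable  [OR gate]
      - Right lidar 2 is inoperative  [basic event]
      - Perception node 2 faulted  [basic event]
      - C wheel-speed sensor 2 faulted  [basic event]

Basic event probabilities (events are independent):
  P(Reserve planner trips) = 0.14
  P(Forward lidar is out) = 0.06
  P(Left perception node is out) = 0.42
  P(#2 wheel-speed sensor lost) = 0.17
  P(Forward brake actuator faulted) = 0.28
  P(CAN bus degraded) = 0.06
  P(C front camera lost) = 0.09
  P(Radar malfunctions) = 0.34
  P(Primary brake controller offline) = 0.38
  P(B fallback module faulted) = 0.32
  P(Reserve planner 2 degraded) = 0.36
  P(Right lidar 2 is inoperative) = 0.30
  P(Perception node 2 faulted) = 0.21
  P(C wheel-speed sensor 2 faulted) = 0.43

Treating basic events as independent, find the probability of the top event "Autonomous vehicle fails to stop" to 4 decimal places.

0.9150

P(Actuation path unavailable) [AND] = 0.14 × 0.06 × 0.42 × 0.17 = 0.000600
P(Planning chain fails) [AND] = 0.28 × 0.06 × 0.09 = 0.001512
P(Brake command unavailable) [AND] = 0.001512 × 0.34 = 0.000514
P(Redundant channel unavailable) [OR] = 1 − (1−0.30) × (1−0.21) × (1−0.43) = 0.684790
P(Fallback branch unavailable) [OR] = 1 − (1−0.38) × (1−0.32) × (1−0.36) × (1−0.684790) = 0.914949
P(Autonomous vehicle fails to stop) [OR] = 1 − (1−0.000600) × (1−0.000514) × (1−0.914949) = 0.915044
Rounded to 4 decimal places: P(Autonomous vehicle fails to stop) ≈ 0.9150.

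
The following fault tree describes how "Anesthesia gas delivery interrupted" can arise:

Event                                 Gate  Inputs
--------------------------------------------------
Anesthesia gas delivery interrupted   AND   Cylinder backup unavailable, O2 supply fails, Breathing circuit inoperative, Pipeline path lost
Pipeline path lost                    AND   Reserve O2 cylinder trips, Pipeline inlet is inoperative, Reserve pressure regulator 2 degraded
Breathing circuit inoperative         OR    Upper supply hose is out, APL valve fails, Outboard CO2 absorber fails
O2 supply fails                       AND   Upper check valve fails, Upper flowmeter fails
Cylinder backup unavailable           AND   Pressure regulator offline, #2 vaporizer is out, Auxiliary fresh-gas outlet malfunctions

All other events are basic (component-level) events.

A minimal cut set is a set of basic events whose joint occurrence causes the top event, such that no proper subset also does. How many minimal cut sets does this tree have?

Cylinder backup unavailable [AND]: one cut set from each child combined → 1 × 1 × 1 = 1 cut set(s).
O2 supply fails [AND]: one cut set from each child combined → 1 × 1 = 1 cut set(s).
Breathing circuit inoperative [OR]: union of children's cut sets → 3 cut set(s).
Pipeline path lost [AND]: one cut set from each child combined → 1 × 1 × 1 = 1 cut set(s).
Anesthesia gas delivery interrupted [AND]: one cut set from each child combined → 1 × 1 × 3 × 1 = 3 cut set(s).
Minimal cut sets: {#2 vaporizer is out, Auxiliary fresh-gas outlet malfunctions, Pipeline inlet is inoperative, Pressure regulator offline, Reserve O2 cylinder trips, Reserve pressure regulator 2 degraded, Upper check valve fails, Upper flowmeter fails, Upper supply hose is out}; {#2 vaporizer is out, APL valve fails, Auxiliary fresh-gas outlet malfunctions, Pipeline inlet is inoperative, Pressure regulator offline, Reserve O2 cylinder trips, Reserve pressure regulator 2 degraded, Upper check valve fails, Upper flowmeter fails}; {#2 vaporizer is out, Auxiliary fresh-gas outlet malfunctions, Outboard CO2 absorber fails, Pipeline inlet is inoperative, Pressure regulator offline, Reserve O2 cylinder trips, Reserve pressure regulator 2 degraded, Upper check valve fails, Upper flowmeter fails}.

3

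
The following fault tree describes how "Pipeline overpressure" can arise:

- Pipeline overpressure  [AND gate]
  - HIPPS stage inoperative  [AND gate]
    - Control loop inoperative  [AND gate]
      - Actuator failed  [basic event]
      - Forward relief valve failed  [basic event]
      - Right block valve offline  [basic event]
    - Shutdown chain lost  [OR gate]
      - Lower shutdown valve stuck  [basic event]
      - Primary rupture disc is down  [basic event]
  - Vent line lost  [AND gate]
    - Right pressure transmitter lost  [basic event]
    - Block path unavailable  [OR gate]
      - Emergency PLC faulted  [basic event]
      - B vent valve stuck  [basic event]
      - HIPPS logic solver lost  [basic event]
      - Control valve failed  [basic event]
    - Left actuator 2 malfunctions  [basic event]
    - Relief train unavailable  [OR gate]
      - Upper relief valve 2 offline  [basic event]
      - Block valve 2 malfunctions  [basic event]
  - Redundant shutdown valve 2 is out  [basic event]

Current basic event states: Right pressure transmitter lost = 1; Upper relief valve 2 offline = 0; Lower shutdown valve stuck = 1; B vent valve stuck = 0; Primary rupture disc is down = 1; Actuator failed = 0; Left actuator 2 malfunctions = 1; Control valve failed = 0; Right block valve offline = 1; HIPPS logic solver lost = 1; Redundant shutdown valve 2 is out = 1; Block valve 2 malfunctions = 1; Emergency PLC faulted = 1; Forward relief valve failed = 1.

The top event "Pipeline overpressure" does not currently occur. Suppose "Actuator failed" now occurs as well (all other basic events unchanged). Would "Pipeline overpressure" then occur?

Yes

Counterfactual: set "Actuator failed" to occurred.
Control loop inoperative [AND]: Actuator failed=occurs, Forward relief valve failed=occurs, Right block valve offline=occurs → all inputs occur → occurs.
Shutdown chain lost [OR]: Lower shutdown valve stuck=occurs, Primary rupture disc is down=occurs → at least one input occurs → occurs.
HIPPS stage inoperative [AND]: Control loop inoperative=occurs, Shutdown chain lost=occurs → all inputs occur → occurs.
Block path unavailable [OR]: Emergency PLC faulted=occurs, B vent valve stuck=not, HIPPS logic solver lost=occurs, Control valve failed=not → at least one input occurs → occurs.
Relief train unavailable [OR]: Upper relief valve 2 offline=not, Block valve 2 malfunctions=occurs → at least one input occurs → occurs.
Vent line lost [AND]: Right pressure transmitter lost=occurs, Block path unavailable=occurs, Left actuator 2 malfunctions=occurs, Relief train unavailable=occurs → all inputs occur → occurs.
Pipeline overpressure [AND]: HIPPS stage inoperative=occurs, Vent line lost=occurs, Redundant shutdown valve 2 is out=occurs → all inputs occur → occurs.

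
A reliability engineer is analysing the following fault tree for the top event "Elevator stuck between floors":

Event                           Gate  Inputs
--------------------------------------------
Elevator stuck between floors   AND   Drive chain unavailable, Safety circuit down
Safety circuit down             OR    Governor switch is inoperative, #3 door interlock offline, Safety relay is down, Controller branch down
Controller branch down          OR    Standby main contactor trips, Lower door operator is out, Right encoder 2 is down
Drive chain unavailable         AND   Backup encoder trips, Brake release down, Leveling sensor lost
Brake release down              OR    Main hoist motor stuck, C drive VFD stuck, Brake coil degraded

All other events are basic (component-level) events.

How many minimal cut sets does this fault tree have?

Brake release down [OR]: union of children's cut sets → 3 cut set(s).
Drive chain unavailable [AND]: one cut set from each child combined → 1 × 3 × 1 = 3 cut set(s).
Controller branch down [OR]: union of children's cut sets → 3 cut set(s).
Safety circuit down [OR]: union of children's cut sets → 6 cut set(s).
Elevator stuck between floors [AND]: one cut set from each child combined → 3 × 6 = 18 cut set(s).

18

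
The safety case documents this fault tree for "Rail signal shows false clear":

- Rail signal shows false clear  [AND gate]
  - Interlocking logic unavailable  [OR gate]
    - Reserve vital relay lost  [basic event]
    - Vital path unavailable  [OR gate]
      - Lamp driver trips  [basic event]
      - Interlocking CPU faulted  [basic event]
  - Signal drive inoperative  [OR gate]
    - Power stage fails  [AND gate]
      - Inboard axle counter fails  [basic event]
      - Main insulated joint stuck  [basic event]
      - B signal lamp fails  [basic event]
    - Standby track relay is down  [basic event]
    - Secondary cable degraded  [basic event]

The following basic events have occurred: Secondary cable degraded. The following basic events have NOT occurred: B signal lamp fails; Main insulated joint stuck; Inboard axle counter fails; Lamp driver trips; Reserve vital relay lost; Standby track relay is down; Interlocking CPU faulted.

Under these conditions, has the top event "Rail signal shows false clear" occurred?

Vital path unavailable [OR]: Lamp driver trips=not, Interlocking CPU faulted=not → no input occurs → does not occur.
Interlocking logic unavailable [OR]: Reserve vital relay lost=not, Vital path unavailable=not → no input occurs → does not occur.
Power stage fails [AND]: Inboard axle counter fails=not, Main insulated joint stuck=not, B signal lamp fails=not → not all inputs occur → does not occur.
Signal drive inoperative [OR]: Power stage fails=not, Standby track relay is down=not, Secondary cable degraded=occurs → at least one input occurs → occurs.
Rail signal shows false clear [AND]: Interlocking logic unavailable=not, Signal drive inoperative=occurs → not all inputs occur → does not occur.

No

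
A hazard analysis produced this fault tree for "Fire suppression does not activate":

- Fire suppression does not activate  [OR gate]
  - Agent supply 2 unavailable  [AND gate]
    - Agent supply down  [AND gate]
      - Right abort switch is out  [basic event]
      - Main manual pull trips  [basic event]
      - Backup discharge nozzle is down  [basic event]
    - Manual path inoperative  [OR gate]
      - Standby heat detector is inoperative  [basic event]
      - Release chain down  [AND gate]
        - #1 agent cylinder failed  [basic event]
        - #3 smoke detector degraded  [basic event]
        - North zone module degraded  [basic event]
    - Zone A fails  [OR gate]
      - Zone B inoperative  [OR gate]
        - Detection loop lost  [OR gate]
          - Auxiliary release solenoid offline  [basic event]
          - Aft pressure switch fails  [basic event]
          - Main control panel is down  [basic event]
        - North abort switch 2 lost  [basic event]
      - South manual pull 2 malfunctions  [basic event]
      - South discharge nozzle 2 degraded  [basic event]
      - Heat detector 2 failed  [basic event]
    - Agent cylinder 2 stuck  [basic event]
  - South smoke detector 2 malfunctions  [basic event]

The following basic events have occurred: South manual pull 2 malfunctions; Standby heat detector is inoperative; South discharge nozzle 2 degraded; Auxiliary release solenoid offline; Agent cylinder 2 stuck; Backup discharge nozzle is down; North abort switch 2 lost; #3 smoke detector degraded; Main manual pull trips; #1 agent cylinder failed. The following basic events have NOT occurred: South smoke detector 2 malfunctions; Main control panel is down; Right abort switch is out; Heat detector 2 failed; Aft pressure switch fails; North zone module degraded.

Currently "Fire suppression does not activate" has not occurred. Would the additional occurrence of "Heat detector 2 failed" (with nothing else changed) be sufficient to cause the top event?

No

Counterfactual: set "Heat detector 2 failed" to occurred.
Agent supply down [AND]: Right abort switch is out=not, Main manual pull trips=occurs, Backup discharge nozzle is down=occurs → not all inputs occur → does not occur.
Release chain down [AND]: #1 agent cylinder failed=occurs, #3 smoke detector degraded=occurs, North zone module degraded=not → not all inputs occur → does not occur.
Manual path inoperative [OR]: Standby heat detector is inoperative=occurs, Release chain down=not → at least one input occurs → occurs.
Detection loop lost [OR]: Auxiliary release solenoid offline=occurs, Aft pressure switch fails=not, Main control panel is down=not → at least one input occurs → occurs.
Zone B inoperative [OR]: Detection loop lost=occurs, North abort switch 2 lost=occurs → at least one input occurs → occurs.
Zone A fails [OR]: Zone B inoperative=occurs, South manual pull 2 malfunctions=occurs, South discharge nozzle 2 degraded=occurs, Heat detector 2 failed=occurs → at least one input occurs → occurs.
Agent supply 2 unavailable [AND]: Agent supply down=not, Manual path inoperative=occurs, Zone A fails=occurs, Agent cylinder 2 stuck=occurs → not all inputs occur → does not occur.
Fire suppression does not activate [OR]: Agent supply 2 unavailable=not, South smoke detector 2 malfunctions=not → no input occurs → does not occur.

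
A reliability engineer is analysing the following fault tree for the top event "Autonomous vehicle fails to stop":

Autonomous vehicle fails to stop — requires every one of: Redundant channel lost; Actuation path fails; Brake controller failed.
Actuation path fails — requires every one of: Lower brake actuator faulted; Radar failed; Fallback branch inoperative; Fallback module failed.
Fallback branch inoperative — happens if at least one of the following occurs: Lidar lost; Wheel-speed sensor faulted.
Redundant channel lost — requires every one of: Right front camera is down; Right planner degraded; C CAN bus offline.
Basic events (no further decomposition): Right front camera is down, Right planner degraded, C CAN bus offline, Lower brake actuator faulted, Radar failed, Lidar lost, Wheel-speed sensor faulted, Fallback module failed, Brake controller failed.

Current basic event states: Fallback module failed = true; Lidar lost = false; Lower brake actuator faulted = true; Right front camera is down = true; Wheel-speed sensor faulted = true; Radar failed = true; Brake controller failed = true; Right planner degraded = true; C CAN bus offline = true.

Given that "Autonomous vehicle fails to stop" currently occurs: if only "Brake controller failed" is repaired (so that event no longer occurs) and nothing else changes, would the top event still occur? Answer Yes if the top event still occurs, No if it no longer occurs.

No

Counterfactual: set "Brake controller failed" to not occurred.
Redundant channel lost [AND]: Right front camera is down=occurs, Right planner degraded=occurs, C CAN bus offline=occurs → all inputs occur → occurs.
Fallback branch inoperative [OR]: Lidar lost=not, Wheel-speed sensor faulted=occurs → at least one input occurs → occurs.
Actuation path fails [AND]: Lower brake actuator faulted=occurs, Radar failed=occurs, Fallback branch inoperative=occurs, Fallback module failed=occurs → all inputs occur → occurs.
Autonomous vehicle fails to stop [AND]: Redundant channel lost=occurs, Actuation path fails=occurs, Brake controller failed=not → not all inputs occur → does not occur.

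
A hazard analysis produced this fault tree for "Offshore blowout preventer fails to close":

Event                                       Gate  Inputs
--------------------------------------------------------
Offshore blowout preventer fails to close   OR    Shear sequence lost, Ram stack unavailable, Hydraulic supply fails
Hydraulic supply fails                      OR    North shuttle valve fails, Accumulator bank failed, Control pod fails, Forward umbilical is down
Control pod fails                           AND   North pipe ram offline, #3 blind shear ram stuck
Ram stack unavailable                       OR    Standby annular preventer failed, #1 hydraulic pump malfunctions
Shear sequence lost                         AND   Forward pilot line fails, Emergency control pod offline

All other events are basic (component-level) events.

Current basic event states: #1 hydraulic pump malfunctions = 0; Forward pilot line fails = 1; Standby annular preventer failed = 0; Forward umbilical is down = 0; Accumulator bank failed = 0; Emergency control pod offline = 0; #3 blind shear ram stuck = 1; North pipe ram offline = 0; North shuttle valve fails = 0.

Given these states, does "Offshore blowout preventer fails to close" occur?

Shear sequence lost [AND]: Forward pilot line fails=occurs, Emergency control pod offline=not → not all inputs occur → does not occur.
Ram stack unavailable [OR]: Standby annular preventer failed=not, #1 hydraulic pump malfunctions=not → no input occurs → does not occur.
Control pod fails [AND]: North pipe ram offline=not, #3 blind shear ram stuck=occurs → not all inputs occur → does not occur.
Hydraulic supply fails [OR]: North shuttle valve fails=not, Accumulator bank failed=not, Control pod fails=not, Forward umbilical is down=not → no input occurs → does not occur.
Offshore blowout preventer fails to close [OR]: Shear sequence lost=not, Ram stack unavailable=not, Hydraulic supply fails=not → no input occurs → does not occur.

No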